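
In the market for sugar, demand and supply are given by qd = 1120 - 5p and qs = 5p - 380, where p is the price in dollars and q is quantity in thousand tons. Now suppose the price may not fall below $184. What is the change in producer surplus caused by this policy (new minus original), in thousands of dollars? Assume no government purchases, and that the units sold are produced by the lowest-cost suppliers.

Without the control the market clears where 1120 - 5p = 5p - 380, i.e. p* = 150 and q* = 370.
Because the floor (184) lies above the market-clearing price, it is binding.
At p = 184: qd = 1120 - 5·184 = 200 and qs = 5·184 - 380 = 540.
Producer surplus without the control is ½ · (150 - 76) · 370 = 13690.
With the floor, 200 units are sold at 184. The supply price at q = 200 is 116, so PS = ½ · [(184 - 76) + (184 - 116)] · 200 = 17600.
Change in producer surplus = 17600 - 13690 = 3910.

3910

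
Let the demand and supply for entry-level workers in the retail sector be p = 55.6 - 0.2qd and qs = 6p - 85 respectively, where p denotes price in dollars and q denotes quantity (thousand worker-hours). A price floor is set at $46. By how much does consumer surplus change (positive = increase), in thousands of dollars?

Rearranging demand gives qd = 278 - 5p. Setting quantity demanded equal to quantity supplied, 278 - 5p = 6p - 85, gives p* = 33 and q* = 113.
Because the floor (46) lies above the market-clearing price, it is binding.
At p = 46: qd = 278 - 5·46 = 48 and qs = 6·46 - 85 = 191.
Consumer surplus without the control is ½ · (55.6 - 33) · 113 = 1276.9.
With the floor, consumers buy 48 units at 46, so CS = ½ · (55.6 - 46) · 48 = 230.4.
Change in consumer surplus = 230.4 - 1276.9 = -1046.5.

-1046.5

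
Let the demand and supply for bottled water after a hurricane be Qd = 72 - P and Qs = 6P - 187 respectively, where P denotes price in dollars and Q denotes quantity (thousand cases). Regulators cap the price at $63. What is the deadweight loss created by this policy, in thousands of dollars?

Setting quantity demanded equal to quantity supplied, 72 - P = 6P - 187, gives P* = 37 and Q* = 35.
The ceiling of 63 is above the equilibrium price 37, so it is not binding; the market clears at P* = 37, Q* = 35.
Since the control does not bind, no trades are prevented and deadweight loss is zero.

0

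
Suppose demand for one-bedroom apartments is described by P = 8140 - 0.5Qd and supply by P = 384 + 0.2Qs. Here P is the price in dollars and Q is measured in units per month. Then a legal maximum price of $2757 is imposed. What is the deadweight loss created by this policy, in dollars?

0

Rearranging demand gives Qd = 16280 - 2P; rearranging supply gives Qs = 5P - 1920. In a free market, 16280 - 2P = 5P - 1920 gives the equilibrium P* = 2600, Q* = 11080.
The ceiling of 2757 is above the equilibrium price 2600, so it is not binding; the market clears at P* = 2600, Q* = 11080.
Since the control does not bind, no trades are prevented and deadweight loss is zero.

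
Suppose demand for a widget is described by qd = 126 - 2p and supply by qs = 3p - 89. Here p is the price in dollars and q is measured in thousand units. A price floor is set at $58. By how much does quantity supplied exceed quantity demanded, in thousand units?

75

Setting quantity demanded equal to quantity supplied, 126 - 2p = 3p - 89, gives p* = 43 and q* = 40.
The floor of 58 is above the equilibrium price 43, so it binds.
At p = 58: qd = 126 - 2·58 = 10 and qs = 3·58 - 89 = 85.
Surplus = qs - qd = 85 - 10 = 75.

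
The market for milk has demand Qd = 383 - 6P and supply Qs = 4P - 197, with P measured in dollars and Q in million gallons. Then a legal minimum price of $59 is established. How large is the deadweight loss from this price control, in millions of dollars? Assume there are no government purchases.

7.5

In a free market, 383 - 6P = 4P - 197 gives the equilibrium P* = 58, Q* = 35.
The floor of 59 is above the equilibrium price 58, so it binds.
At P = 59: Qd = 383 - 6·59 = 29 and Qs = 4·59 - 197 = 39.
Quantity traded falls to 29. At Q = 29 the demand price is (383 - 29)/6 = 59 and the supply price is (197 + 29)/4 = 56.5.
Deadweight loss = ½ · (59 - 56.5) · (35 - 29) = ½ · 2.5 · 6 = 7.5.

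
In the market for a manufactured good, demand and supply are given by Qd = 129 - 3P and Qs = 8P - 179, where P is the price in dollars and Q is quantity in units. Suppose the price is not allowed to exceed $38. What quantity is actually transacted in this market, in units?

45

Setting quantity demanded equal to quantity supplied, 129 - 3P = 8P - 179, gives P* = 28 and Q* = 45.
The ceiling of 38 is above the equilibrium price 28, so it is not binding; the market clears at P* = 28, Q* = 45.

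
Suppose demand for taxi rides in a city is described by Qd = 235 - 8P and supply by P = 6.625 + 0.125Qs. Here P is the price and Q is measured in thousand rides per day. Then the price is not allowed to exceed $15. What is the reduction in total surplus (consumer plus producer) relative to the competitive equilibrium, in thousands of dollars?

Rearranging supply gives Qs = 8P - 53. Without the control the market clears where 235 - 8P = 8P - 53, i.e. P* = 18 and Q* = 91.
Because the ceiling (15) lies below the market-clearing price, it is binding.
At P = 15: Qd = 235 - 8·15 = 115 and Qs = 8·15 - 53 = 67.
Quantity traded falls to 67. At Q = 67 the demand price is (235 - 67)/8 = 21 and the supply price is (53 + 67)/8 = 15.
Deadweight loss = ½ · (21 - 15) · (91 - 67) = ½ · 6 · 24 = 72.

72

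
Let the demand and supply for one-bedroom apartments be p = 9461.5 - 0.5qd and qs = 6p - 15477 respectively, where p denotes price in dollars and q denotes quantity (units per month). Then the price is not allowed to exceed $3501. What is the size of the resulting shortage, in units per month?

Rearranging demand gives qd = 18923 - 2p. Equilibrium: 18923 - 2p = 6p - 15477, so 34400 = 8p and p* = 4300, q* = 10323.
Because the ceiling (3501) lies below the market-clearing price, it is binding.
At p = 3501: qd = 18923 - 2·3501 = 11921 and qs = 6·3501 - 15477 = 5529.
Shortage = qd - qs = 11921 - 5529 = 6392.

6392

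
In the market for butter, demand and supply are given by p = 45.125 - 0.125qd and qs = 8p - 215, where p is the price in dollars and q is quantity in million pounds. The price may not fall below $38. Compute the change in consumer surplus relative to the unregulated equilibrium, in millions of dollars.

Rearranging demand gives qd = 361 - 8p. Equilibrium: 361 - 8p = 8p - 215, so 576 = 16p and p* = 36, q* = 73.
Because the floor (38) lies above the market-clearing price, it is binding.
At p = 38: qd = 361 - 8·38 = 57 and qs = 8·38 - 215 = 89.
Consumer surplus without the control is ½ · (45.125 - 36) · 73 = 333.0625.
With the floor, consumers buy 57 units at 38, so CS = ½ · (45.125 - 38) · 57 = 203.0625.
Change in consumer surplus = 203.0625 - 333.0625 = -130.

-130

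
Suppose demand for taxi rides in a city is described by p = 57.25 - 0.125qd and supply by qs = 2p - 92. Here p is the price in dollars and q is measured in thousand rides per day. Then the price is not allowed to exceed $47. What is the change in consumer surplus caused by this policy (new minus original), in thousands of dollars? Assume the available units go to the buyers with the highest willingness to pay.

0

Rearranging demand gives qd = 458 - 8p. In a free market, 458 - 8p = 2p - 92 gives the equilibrium p* = 55, q* = 18.
Because the ceiling (47) lies below the market-clearing price, it is binding.
At p = 47: qd = 458 - 8·47 = 82 and qs = 2·47 - 92 = 2.
Consumer surplus without the control is ½ · (57.25 - 55) · 18 = 20.25.
With the ceiling, 2 units are sold at 47 (assume they go to the highest-value buyers). The demand price at q = 2 is 57, so CS = ½ · [(57.25 - 47) + (57 - 47)] · 2 = 20.25.
Change in consumer surplus = 20.25 - 20.25 = 0.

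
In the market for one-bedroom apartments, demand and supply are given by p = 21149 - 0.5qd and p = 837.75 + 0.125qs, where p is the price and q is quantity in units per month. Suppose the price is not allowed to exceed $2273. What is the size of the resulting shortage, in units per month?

26270

Rearranging demand gives qd = 42298 - 2p; rearranging supply gives qs = 8p - 6702. Setting quantity demanded equal to quantity supplied, 42298 - 2p = 8p - 6702, gives p* = 4900 and q* = 32498.
Since 2273 < 4900, the ceiling is binding.
At p = 2273: qd = 42298 - 2·2273 = 37752 and qs = 8·2273 - 6702 = 11482.
Shortage = qd - qs = 37752 - 11482 = 26270.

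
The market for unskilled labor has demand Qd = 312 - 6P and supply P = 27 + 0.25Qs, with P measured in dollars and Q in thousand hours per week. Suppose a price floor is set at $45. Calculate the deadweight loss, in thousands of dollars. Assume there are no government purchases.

67.5

Rearranging supply gives Qs = 4P - 108. In a free market, 312 - 6P = 4P - 108 gives the equilibrium P* = 42, Q* = 60.
Since 45 > 42, the floor is binding.
At P = 45: Qd = 312 - 6·45 = 42 and Qs = 4·45 - 108 = 72.
Quantity traded falls to 42. At Q = 42 the demand price is (312 - 42)/6 = 45 and the supply price is (108 + 42)/4 = 37.5.
Deadweight loss = ½ · (45 - 37.5) · (60 - 42) = ½ · 7.5 · 18 = 67.5.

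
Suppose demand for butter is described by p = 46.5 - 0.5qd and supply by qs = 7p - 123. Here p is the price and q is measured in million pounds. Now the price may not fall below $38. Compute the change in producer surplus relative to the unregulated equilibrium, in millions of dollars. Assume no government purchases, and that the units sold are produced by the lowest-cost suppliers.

182

Rearranging demand gives qd = 93 - 2p. In a free market, 93 - 2p = 7p - 123 gives the equilibrium p* = 24, q* = 45.
Since 38 > 24, the floor is binding.
At p = 38: qd = 93 - 2·38 = 17 and qs = 7·38 - 123 = 143.
Producer surplus without the control is ½ · (24 - 123/7) · 45 = 2025/14.
With the floor, 17 units are sold at 38. The supply price at q = 17 is 20, so PS = ½ · [(38 - 123/7) + (38 - 20)] · 17 = 4573/14.
Change in producer surplus = 4573/14 - 2025/14 = 182.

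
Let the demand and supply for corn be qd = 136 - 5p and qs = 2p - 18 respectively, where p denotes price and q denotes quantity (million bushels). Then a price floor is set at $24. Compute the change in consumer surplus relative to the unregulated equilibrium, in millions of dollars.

-42

Without the control the market clears where 136 - 5p = 2p - 18, i.e. p* = 22 and q* = 26.
The floor of 24 is above the equilibrium price 22, so it binds.
At p = 24: qd = 136 - 5·24 = 16 and qs = 2·24 - 18 = 30.
Consumer surplus without the control is ½ · (27.2 - 22) · 26 = 67.6.
With the floor, consumers buy 16 units at 24, so CS = ½ · (27.2 - 24) · 16 = 25.6.
Change in consumer surplus = 25.6 - 67.6 = -42.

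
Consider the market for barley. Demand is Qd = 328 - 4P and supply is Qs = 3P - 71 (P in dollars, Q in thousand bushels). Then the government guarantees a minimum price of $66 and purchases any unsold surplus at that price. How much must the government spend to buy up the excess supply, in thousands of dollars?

4158

Without the control the market clears where 328 - 4P = 3P - 71, i.e. P* = 57 and Q* = 100.
Since 66 > 57, the floor is binding.
At P = 66: Qd = 328 - 4·66 = 64 and Qs = 3·66 - 71 = 127.
Surplus = Qs - Qd = 63.
Government expenditure = surplus × support price = 63 × 66 = 4158.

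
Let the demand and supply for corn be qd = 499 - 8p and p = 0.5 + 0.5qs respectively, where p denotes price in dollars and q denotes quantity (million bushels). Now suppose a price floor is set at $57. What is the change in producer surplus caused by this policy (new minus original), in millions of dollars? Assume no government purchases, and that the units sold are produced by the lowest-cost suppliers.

Rearranging supply gives qs = 2p - 1. Without the control the market clears where 499 - 8p = 2p - 1, i.e. p* = 50 and q* = 99.
The floor of 57 is above the equilibrium price 50, so it binds.
At p = 57: qd = 499 - 8·57 = 43 and qs = 2·57 - 1 = 113.
Producer surplus without the control is ½ · (50 - 0.5) · 99 = 2450.25.
With the floor, 43 units are sold at 57. The supply price at q = 43 is 22, so PS = ½ · [(57 - 0.5) + (57 - 22)] · 43 = 1967.25.
Change in producer surplus = 1967.25 - 2450.25 = -483.

-483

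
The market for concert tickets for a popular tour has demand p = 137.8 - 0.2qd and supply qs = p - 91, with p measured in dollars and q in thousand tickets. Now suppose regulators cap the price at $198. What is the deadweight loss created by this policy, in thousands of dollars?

0

Rearranging demand gives qd = 689 - 5p. In a free market, 689 - 5p = p - 91 gives the equilibrium p* = 130, q* = 39.
The ceiling of 198 is above the equilibrium price 130, so it is not binding; the market clears at p* = 130, q* = 39.
Since the control does not bind, no trades are prevented and deadweight loss is zero.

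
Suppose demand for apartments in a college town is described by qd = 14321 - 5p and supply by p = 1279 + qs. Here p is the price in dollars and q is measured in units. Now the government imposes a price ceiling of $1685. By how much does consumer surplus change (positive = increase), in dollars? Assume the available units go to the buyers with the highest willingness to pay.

Rearranging supply gives qs = p - 1279. Without the control the market clears where 14321 - 5p = p - 1279, i.e. p* = 2600 and q* = 1321.
The ceiling of 1685 is below the equilibrium price 2600, so it binds.
At p = 1685: qd = 14321 - 5·1685 = 5896 and qs = 1685 - 1279 = 406.
Consumer surplus without the control is ½ · (2864.2 - 2600) · 1321 = 174504.1.
With the ceiling, 406 units are sold at 1685 (assume they go to the highest-value buyers). The demand price at q = 406 is 2783, so CS = ½ · [(2864.2 - 1685) + (2783 - 1685)] · 406 = 462271.6.
Change in consumer surplus = 462271.6 - 174504.1 = 287767.5.

287767.5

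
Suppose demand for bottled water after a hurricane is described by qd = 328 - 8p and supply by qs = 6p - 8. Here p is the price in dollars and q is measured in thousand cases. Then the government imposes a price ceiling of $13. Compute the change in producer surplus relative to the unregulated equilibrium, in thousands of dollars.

Setting quantity demanded equal to quantity supplied, 328 - 8p = 6p - 8, gives p* = 24 and q* = 136.
The ceiling of 13 is below the equilibrium price 24, so it binds.
At p = 13: qd = 328 - 8·13 = 224 and qs = 6·13 - 8 = 70.
Producer surplus without the control is ½ · (24 - 4/3) · 136 = 4624/3.
With the ceiling, producers sell 70 units at 13, so PS = ½ · (13 - 4/3) · 70 = 1225/3.
Change in producer surplus = 1225/3 - 4624/3 = -1133.

-1133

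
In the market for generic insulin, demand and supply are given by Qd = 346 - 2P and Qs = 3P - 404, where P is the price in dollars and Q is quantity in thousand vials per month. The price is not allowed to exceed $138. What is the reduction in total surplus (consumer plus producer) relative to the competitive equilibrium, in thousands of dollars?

540

In a free market, 346 - 2P = 3P - 404 gives the equilibrium P* = 150, Q* = 46.
Since 138 < 150, the ceiling is binding.
At P = 138: Qd = 346 - 2·138 = 70 and Qs = 3·138 - 404 = 10.
Quantity traded falls to 10. At Q = 10 the demand price is (346 - 10)/2 = 168 and the supply price is (404 + 10)/3 = 138.
Deadweight loss = ½ · (168 - 138) · (46 - 10) = ½ · 30 · 36 = 540.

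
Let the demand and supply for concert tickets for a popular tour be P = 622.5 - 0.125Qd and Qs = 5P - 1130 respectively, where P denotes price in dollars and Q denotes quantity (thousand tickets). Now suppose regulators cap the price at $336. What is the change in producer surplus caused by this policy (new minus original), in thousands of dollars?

Rearranging demand gives Qd = 4980 - 8P. Setting quantity demanded equal to quantity supplied, 4980 - 8P = 5P - 1130, gives P* = 470 and Q* = 1220.
Because the ceiling (336) lies below the market-clearing price, it is binding.
At P = 336: Qd = 4980 - 8·336 = 2292 and Qs = 5·336 - 1130 = 550.
Producer surplus without the control is ½ · (470 - 226) · 1220 = 148840.
With the ceiling, producers sell 550 units at 336, so PS = ½ · (336 - 226) · 550 = 30250.
Change in producer surplus = 30250 - 148840 = -118590.

-118590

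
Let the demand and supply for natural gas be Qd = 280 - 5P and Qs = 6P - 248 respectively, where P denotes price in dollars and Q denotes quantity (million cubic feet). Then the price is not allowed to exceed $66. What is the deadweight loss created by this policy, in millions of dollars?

Equilibrium: 280 - 5P = 6P - 248, so 528 = 11P and P* = 48, Q* = 40.
The ceiling of 66 is above the equilibrium price 48, so it is not binding; the market clears at P* = 48, Q* = 40.
Since the control does not bind, no trades are prevented and deadweight loss is zero.

0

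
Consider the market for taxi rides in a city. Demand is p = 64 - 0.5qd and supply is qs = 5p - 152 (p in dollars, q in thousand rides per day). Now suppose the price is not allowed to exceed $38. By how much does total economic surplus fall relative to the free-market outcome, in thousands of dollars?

35

Rearranging demand gives qd = 128 - 2p. Setting quantity demanded equal to quantity supplied, 128 - 2p = 5p - 152, gives p* = 40 and q* = 48.
Because the ceiling (38) lies below the market-clearing price, it is binding.
At p = 38: qd = 128 - 2·38 = 52 and qs = 5·38 - 152 = 38.
Quantity traded falls to 38. At q = 38 the demand price is (128 - 38)/2 = 45 and the supply price is (152 + 38)/5 = 38.
Deadweight loss = ½ · (45 - 38) · (48 - 38) = ½ · 7 · 10 = 35.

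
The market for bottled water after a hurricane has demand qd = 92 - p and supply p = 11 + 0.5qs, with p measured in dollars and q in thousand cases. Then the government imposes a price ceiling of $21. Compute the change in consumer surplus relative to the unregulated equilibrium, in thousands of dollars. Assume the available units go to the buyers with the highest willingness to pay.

Rearranging supply gives qs = 2p - 22. Without the control the market clears where 92 - p = 2p - 22, i.e. p* = 38 and q* = 54.
The ceiling of 21 is below the equilibrium price 38, so it binds.
At p = 21: qd = 92 - 21 = 71 and qs = 2·21 - 22 = 20.
Consumer surplus without the control is ½ · (92 - 38) · 54 = 1458.
With the ceiling, 20 units are sold at 21 (assume they go to the highest-value buyers). The demand price at q = 20 is 72, so CS = ½ · [(92 - 21) + (72 - 21)] · 20 = 1220.
Change in consumer surplus = 1220 - 1458 = -238.

-238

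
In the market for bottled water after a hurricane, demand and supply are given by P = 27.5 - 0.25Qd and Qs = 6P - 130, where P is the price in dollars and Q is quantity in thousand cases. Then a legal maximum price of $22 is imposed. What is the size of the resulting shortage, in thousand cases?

20

Rearranging demand gives Qd = 110 - 4P. Without the control the market clears where 110 - 4P = 6P - 130, i.e. P* = 24 and Q* = 14.
Since 22 < 24, the ceiling is binding.
At P = 22: Qd = 110 - 4·22 = 22 and Qs = 6·22 - 130 = 2.
Shortage = Qd - Qs = 22 - 2 = 20.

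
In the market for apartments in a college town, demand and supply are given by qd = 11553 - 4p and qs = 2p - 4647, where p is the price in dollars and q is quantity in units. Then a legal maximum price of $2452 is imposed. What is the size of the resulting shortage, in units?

Equilibrium: 11553 - 4p = 2p - 4647, so 16200 = 6p and p* = 2700, q* = 753.
The ceiling of 2452 is below the equilibrium price 2700, so it binds.
At p = 2452: qd = 11553 - 4·2452 = 1745 and qs = 2·2452 - 4647 = 257.
Shortage = qd - qs = 1745 - 257 = 1488.

1488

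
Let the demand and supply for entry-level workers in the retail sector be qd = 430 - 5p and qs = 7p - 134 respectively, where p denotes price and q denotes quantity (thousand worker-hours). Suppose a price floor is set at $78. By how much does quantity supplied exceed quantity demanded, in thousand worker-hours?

372

Equilibrium: 430 - 5p = 7p - 134, so 564 = 12p and p* = 47, q* = 195.
Because the floor (78) lies above the market-clearing price, it is binding.
At p = 78: qd = 430 - 5·78 = 40 and qs = 7·78 - 134 = 412.
Surplus = qs - qd = 412 - 40 = 372.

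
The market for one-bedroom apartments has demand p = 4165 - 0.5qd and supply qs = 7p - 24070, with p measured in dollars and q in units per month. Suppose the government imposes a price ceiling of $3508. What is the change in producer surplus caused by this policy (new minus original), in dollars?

-74336

Rearranging demand gives qd = 8330 - 2p. Setting quantity demanded equal to quantity supplied, 8330 - 2p = 7p - 24070, gives p* = 3600 and q* = 1130.
Since 3508 < 3600, the ceiling is binding.
At p = 3508: qd = 8330 - 2·3508 = 1314 and qs = 7·3508 - 24070 = 486.
Producer surplus without the control is ½ · (3600 - 24070/7) · 1130 = 638450/7.
With the ceiling, producers sell 486 units at 3508, so PS = ½ · (3508 - 24070/7) · 486 = 118098/7.
Change in producer surplus = 118098/7 - 638450/7 = -74336.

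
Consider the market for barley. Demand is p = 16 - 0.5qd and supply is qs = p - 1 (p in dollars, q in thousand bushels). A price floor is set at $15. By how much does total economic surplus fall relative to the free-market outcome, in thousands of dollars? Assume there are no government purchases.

Rearranging demand gives qd = 32 - 2p. Without the control the market clears where 32 - 2p = p - 1, i.e. p* = 11 and q* = 10.
Since 15 > 11, the floor is binding.
At p = 15: qd = 32 - 2·15 = 2 and qs = 15 - 1 = 14.
Quantity traded falls to 2. At q = 2 the demand price is (32 - 2)/2 = 15 and the supply price is 1 + 2 = 3.
Deadweight loss = ½ · (15 - 3) · (10 - 2) = ½ · 12 · 8 = 48.

48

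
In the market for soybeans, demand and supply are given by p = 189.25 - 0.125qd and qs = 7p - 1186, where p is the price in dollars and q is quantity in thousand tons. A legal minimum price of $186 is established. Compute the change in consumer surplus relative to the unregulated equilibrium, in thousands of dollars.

Rearranging demand gives qd = 1514 - 8p. Setting quantity demanded equal to quantity supplied, 1514 - 8p = 7p - 1186, gives p* = 180 and q* = 74.
Because the floor (186) lies above the market-clearing price, it is binding.
At p = 186: qd = 1514 - 8·186 = 26 and qs = 7·186 - 1186 = 116.
Consumer surplus without the control is ½ · (189.25 - 180) · 74 = 342.25.
With the floor, consumers buy 26 units at 186, so CS = ½ · (189.25 - 186) · 26 = 42.25.
Change in consumer surplus = 42.25 - 342.25 = -300.

-300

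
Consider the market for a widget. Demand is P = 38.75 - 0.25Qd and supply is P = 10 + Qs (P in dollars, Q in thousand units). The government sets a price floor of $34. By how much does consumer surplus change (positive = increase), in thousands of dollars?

Rearranging demand gives Qd = 155 - 4P; rearranging supply gives Qs = P - 10. Equilibrium: 155 - 4P = P - 10, so 165 = 5P and P* = 33, Q* = 23.
Since 34 > 33, the floor is binding.
At P = 34: Qd = 155 - 4·34 = 19 and Qs = 34 - 10 = 24.
Consumer surplus without the control is ½ · (38.75 - 33) · 23 = 66.125.
With the floor, consumers buy 19 units at 34, so CS = ½ · (38.75 - 34) · 19 = 45.125.
Change in consumer surplus = 45.125 - 66.125 = -21.

-21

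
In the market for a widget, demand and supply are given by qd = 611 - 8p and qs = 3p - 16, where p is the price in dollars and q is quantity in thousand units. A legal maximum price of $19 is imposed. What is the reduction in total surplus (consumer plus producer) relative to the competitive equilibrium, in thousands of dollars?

2978.25

Equilibrium: 611 - 8p = 3p - 16, so 627 = 11p and p* = 57, q* = 155.
Because the ceiling (19) lies below the market-clearing price, it is binding.
At p = 19: qd = 611 - 8·19 = 459 and qs = 3·19 - 16 = 41.
Quantity traded falls to 41. At q = 41 the demand price is (611 - 41)/8 = 71.25 and the supply price is (16 + 41)/3 = 19.
Deadweight loss = ½ · (71.25 - 19) · (155 - 41) = ½ · 52.25 · 114 = 2978.25.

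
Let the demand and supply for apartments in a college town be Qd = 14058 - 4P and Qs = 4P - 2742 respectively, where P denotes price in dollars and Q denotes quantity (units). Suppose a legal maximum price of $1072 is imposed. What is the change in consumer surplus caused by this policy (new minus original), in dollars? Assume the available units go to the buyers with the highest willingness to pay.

Setting quantity demanded equal to quantity supplied, 14058 - 4P = 4P - 2742, gives P* = 2100 and Q* = 5658.
Because the ceiling (1072) lies below the market-clearing price, it is binding.
At P = 1072: Qd = 14058 - 4·1072 = 9770 and Qs = 4·1072 - 2742 = 1546.
Consumer surplus without the control is ½ · (3514.5 - 2100) · 5658 = 4001620.5.
With the ceiling, 1546 units are sold at 1072 (assume they go to the highest-value buyers). The demand price at Q = 1546 is 3128, so CS = ½ · [(3514.5 - 1072) + (3128 - 1072)] · 1546 = 3477340.5.
Change in consumer surplus = 3477340.5 - 4001620.5 = -524280.

-524280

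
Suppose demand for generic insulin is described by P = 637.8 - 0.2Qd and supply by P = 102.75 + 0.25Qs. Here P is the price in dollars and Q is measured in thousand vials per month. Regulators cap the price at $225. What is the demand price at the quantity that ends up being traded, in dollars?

Rearranging demand gives Qd = 3189 - 5P; rearranging supply gives Qs = 4P - 411. Equilibrium: 3189 - 5P = 4P - 411, so 3600 = 9P and P* = 400, Q* = 1189.
Because the ceiling (225) lies below the market-clearing price, it is binding.
At P = 225: Qd = 3189 - 5·225 = 2064 and Qs = 4·225 - 411 = 489.
Only 489 units reach the market. On the demand curve, the marginal buyer's willingness to pay at Q = 489 is (3189 - 489)/5 = 540.

540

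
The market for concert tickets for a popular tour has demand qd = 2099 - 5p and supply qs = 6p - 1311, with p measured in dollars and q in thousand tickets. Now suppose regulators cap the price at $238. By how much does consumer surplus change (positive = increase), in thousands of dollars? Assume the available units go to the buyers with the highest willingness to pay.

-10238.4

In a free market, 2099 - 5p = 6p - 1311 gives the equilibrium p* = 310, q* = 549.
Because the ceiling (238) lies below the market-clearing price, it is binding.
At p = 238: qd = 2099 - 5·238 = 909 and qs = 6·238 - 1311 = 117.
Consumer surplus without the control is ½ · (419.8 - 310) · 549 = 30140.1.
With the ceiling, 117 units are sold at 238 (assume they go to the highest-value buyers). The demand price at q = 117 is 396.4, so CS = ½ · [(419.8 - 238) + (396.4 - 238)] · 117 = 19901.7.
Change in consumer surplus = 19901.7 - 30140.1 = -10238.4.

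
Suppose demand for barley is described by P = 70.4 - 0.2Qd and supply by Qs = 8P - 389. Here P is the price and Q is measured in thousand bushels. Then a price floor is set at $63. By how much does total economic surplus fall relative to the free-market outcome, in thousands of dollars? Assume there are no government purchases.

146.25

Rearranging demand gives Qd = 352 - 5P. Equilibrium: 352 - 5P = 8P - 389, so 741 = 13P and P* = 57, Q* = 67.
Since 63 > 57, the floor is binding.
At P = 63: Qd = 352 - 5·63 = 37 and Qs = 8·63 - 389 = 115.
Quantity traded falls to 37. At Q = 37 the demand price is (352 - 37)/5 = 63 and the supply price is (389 + 37)/8 = 53.25.
Deadweight loss = ½ · (63 - 53.25) · (67 - 37) = ½ · 9.75 · 30 = 146.25.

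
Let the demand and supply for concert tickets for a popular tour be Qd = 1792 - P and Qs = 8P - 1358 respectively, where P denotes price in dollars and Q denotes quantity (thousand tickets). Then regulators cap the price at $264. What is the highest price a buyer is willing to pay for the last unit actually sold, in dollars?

Without the control the market clears where 1792 - P = 8P - 1358, i.e. P* = 350 and Q* = 1442.
Since 264 < 350, the ceiling is binding.
At P = 264: Qd = 1792 - 264 = 1528 and Qs = 8·264 - 1358 = 754.
Only 754 units reach the market. On the demand curve, the marginal buyer's willingness to pay at Q = 754 is (1792 - 754) = 1038.

1038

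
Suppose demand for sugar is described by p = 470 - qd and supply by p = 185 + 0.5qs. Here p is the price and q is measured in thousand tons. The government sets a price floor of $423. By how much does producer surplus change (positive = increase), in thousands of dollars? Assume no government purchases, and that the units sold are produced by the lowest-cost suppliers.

1608.75

Rearranging demand gives qd = 470 - p; rearranging supply gives qs = 2p - 370. Equilibrium: 470 - p = 2p - 370, so 840 = 3p and p* = 280, q* = 190.
Since 423 > 280, the floor is binding.
At p = 423: qd = 470 - 423 = 47 and qs = 2·423 - 370 = 476.
Producer surplus without the control is ½ · (280 - 185) · 190 = 9025.
With the floor, 47 units are sold at 423. The supply price at q = 47 is 208.5, so PS = ½ · [(423 - 185) + (423 - 208.5)] · 47 = 10633.75.
Change in producer surplus = 10633.75 - 9025 = 1608.75.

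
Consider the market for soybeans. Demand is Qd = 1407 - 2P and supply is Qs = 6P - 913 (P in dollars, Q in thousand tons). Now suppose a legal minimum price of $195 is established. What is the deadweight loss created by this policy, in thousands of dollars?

0

In a free market, 1407 - 2P = 6P - 913 gives the equilibrium P* = 290, Q* = 827.
The floor of 195 is below the equilibrium price 290, so it is not binding; the market clears at P* = 290, Q* = 827.
Since the control does not bind, no trades are prevented and deadweight loss is zero.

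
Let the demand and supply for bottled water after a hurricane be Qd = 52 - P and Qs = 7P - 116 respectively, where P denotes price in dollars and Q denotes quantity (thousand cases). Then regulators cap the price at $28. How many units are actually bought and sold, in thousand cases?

31

In a free market, 52 - P = 7P - 116 gives the equilibrium P* = 21, Q* = 31.
The ceiling of 28 is above the equilibrium price 21, so it is not binding; the market clears at P* = 21, Q* = 31.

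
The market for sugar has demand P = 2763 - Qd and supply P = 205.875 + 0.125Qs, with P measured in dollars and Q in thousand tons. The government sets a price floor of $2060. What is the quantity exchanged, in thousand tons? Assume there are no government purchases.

Rearranging demand gives Qd = 2763 - P; rearranging supply gives Qs = 8P - 1647. Without the control the market clears where 2763 - P = 8P - 1647, i.e. P* = 490 and Q* = 2273.
Because the floor (2060) lies above the market-clearing price, it is binding.
At P = 2060: Qd = 2763 - 2060 = 703 and Qs = 8·2060 - 1647 = 14833.
The quantity actually transacted is the short side, demand: 703.

703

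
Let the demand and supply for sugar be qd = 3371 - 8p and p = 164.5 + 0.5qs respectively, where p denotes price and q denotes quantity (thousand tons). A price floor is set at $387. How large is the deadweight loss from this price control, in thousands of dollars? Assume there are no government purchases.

Rearranging supply gives qs = 2p - 329. Setting quantity demanded equal to quantity supplied, 3371 - 8p = 2p - 329, gives p* = 370 and q* = 411.
The floor of 387 is above the equilibrium price 370, so it binds.
At p = 387: qd = 3371 - 8·387 = 275 and qs = 2·387 - 329 = 445.
Quantity traded falls to 275. At q = 275 the demand price is (3371 - 275)/8 = 387 and the supply price is (329 + 275)/2 = 302.
Deadweight loss = ½ · (387 - 302) · (411 - 275) = ½ · 85 · 136 = 5780.

5780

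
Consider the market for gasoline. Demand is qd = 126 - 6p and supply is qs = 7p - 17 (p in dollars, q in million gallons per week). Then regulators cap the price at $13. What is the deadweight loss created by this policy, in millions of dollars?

Equilibrium: 126 - 6p = 7p - 17, so 143 = 13p and p* = 11, q* = 60.
Since 13 is above p* = 11, the ceiling does not bind and the free-market outcome prevails.
Since the control does not bind, no trades are prevented and deadweight loss is zero.

0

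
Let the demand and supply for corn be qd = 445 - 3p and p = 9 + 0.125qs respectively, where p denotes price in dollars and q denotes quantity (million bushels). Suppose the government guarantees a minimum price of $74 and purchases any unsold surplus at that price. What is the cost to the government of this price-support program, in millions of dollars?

21978

Rearranging supply gives qs = 8p - 72. In a free market, 445 - 3p = 8p - 72 gives the equilibrium p* = 47, q* = 304.
Since 74 > 47, the floor is binding.
At p = 74: qd = 445 - 3·74 = 223 and qs = 8·74 - 72 = 520.
Surplus = qs - qd = 297.
Government expenditure = surplus × support price = 297 × 74 = 21978.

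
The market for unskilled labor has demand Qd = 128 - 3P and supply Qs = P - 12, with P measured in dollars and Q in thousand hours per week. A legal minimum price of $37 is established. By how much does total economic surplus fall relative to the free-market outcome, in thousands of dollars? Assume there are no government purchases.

24

In a free market, 128 - 3P = P - 12 gives the equilibrium P* = 35, Q* = 23.
Because the floor (37) lies above the market-clearing price, it is binding.
At P = 37: Qd = 128 - 3·37 = 17 and Qs = 37 - 12 = 25.
Quantity traded falls to 17. At Q = 17 the demand price is (128 - 17)/3 = 37 and the supply price is 12 + 17 = 29.
Deadweight loss = ½ · (37 - 29) · (23 - 17) = ½ · 8 · 6 = 24.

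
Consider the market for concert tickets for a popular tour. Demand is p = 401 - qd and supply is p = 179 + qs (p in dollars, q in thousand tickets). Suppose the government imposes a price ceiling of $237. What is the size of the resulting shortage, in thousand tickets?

Rearranging demand gives qd = 401 - p; rearranging supply gives qs = p - 179. In a free market, 401 - p = p - 179 gives the equilibrium p* = 290, q* = 111.
Since 237 < 290, the ceiling is binding.
At p = 237: qd = 401 - 237 = 164 and qs = 237 - 179 = 58.
Shortage = qd - qs = 164 - 58 = 106.

106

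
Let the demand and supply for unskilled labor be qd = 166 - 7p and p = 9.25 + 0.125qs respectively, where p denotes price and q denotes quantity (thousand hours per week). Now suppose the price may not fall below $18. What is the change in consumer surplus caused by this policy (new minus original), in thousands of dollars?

Rearranging supply gives qs = 8p - 74. In a free market, 166 - 7p = 8p - 74 gives the equilibrium p* = 16, q* = 54.
The floor of 18 is above the equilibrium price 16, so it binds.
At p = 18: qd = 166 - 7·18 = 40 and qs = 8·18 - 74 = 70.
Consumer surplus without the control is ½ · (166/7 - 16) · 54 = 1458/7.
With the floor, consumers buy 40 units at 18, so CS = ½ · (166/7 - 18) · 40 = 800/7.
Change in consumer surplus = 800/7 - 1458/7 = -94.

-94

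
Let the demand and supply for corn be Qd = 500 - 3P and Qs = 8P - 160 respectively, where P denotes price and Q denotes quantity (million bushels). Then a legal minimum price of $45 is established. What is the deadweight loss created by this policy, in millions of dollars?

Setting quantity demanded equal to quantity supplied, 500 - 3P = 8P - 160, gives P* = 60 and Q* = 320.
The floor of 45 is below the equilibrium price 60, so it is not binding; the market clears at P* = 60, Q* = 320.
Since the control does not bind, no trades are prevented and deadweight loss is zero.

0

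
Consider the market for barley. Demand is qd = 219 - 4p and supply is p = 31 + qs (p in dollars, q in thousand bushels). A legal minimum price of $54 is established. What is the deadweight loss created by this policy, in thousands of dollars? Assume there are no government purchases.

Rearranging supply gives qs = p - 31. Setting quantity demanded equal to quantity supplied, 219 - 4p = p - 31, gives p* = 50 and q* = 19.
Because the floor (54) lies above the market-clearing price, it is binding.
At p = 54: qd = 219 - 4·54 = 3 and qs = 54 - 31 = 23.
Quantity traded falls to 3. At q = 3 the demand price is (219 - 3)/4 = 54 and the supply price is 31 + 3 = 34.
Deadweight loss = ½ · (54 - 34) · (19 - 3) = ½ · 20 · 16 = 160.

160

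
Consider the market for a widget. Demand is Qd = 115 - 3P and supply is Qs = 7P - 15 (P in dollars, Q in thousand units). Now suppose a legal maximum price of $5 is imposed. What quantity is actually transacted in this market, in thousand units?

20

In a free market, 115 - 3P = 7P - 15 gives the equilibrium P* = 13, Q* = 76.
The ceiling of 5 is below the equilibrium price 13, so it binds.
At P = 5: Qd = 115 - 3·5 = 100 and Qs = 7·5 - 15 = 20.
The quantity actually transacted is the short side, supply: 20.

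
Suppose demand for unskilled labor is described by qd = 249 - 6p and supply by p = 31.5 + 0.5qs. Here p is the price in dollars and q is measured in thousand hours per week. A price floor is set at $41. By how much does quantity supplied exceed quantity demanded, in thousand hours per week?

Rearranging supply gives qs = 2p - 63. In a free market, 249 - 6p = 2p - 63 gives the equilibrium p* = 39, q* = 15.
Since 41 > 39, the floor is binding.
At p = 41: qd = 249 - 6·41 = 3 and qs = 2·41 - 63 = 19.
Surplus = qs - qd = 19 - 3 = 16.

16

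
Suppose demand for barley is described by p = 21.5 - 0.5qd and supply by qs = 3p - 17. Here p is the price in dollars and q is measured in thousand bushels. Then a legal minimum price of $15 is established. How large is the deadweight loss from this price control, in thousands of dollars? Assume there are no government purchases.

15

Rearranging demand gives qd = 43 - 2p. Setting quantity demanded equal to quantity supplied, 43 - 2p = 3p - 17, gives p* = 12 and q* = 19.
Since 15 > 12, the floor is binding.
At p = 15: qd = 43 - 2·15 = 13 and qs = 3·15 - 17 = 28.
Quantity traded falls to 13. At q = 13 the demand price is (43 - 13)/2 = 15 and the supply price is (17 + 13)/3 = 10.
Deadweight loss = ½ · (15 - 10) · (19 - 13) = ½ · 5 · 6 = 15.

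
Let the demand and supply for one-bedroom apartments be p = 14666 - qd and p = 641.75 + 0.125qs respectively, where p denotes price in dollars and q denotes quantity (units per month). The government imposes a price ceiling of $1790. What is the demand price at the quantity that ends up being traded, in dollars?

Rearranging demand gives qd = 14666 - p; rearranging supply gives qs = 8p - 5134. Setting quantity demanded equal to quantity supplied, 14666 - p = 8p - 5134, gives p* = 2200 and q* = 12466.
Because the ceiling (1790) lies below the market-clearing price, it is binding.
At p = 1790: qd = 14666 - 1790 = 12876 and qs = 8·1790 - 5134 = 9186.
Only 9186 units reach the market. On the demand curve, the marginal buyer's willingness to pay at q = 9186 is (14666 - 9186) = 5480.

5480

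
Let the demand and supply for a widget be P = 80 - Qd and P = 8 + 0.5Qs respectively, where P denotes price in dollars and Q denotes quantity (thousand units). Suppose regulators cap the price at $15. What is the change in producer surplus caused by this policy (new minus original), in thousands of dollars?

Rearranging demand gives Qd = 80 - P; rearranging supply gives Qs = 2P - 16. Without the control the market clears where 80 - P = 2P - 16, i.e. P* = 32 and Q* = 48.
Because the ceiling (15) lies below the market-clearing price, it is binding.
At P = 15: Qd = 80 - 15 = 65 and Qs = 2·15 - 16 = 14.
Producer surplus without the control is ½ · (32 - 8) · 48 = 576.
With the ceiling, producers sell 14 units at 15, so PS = ½ · (15 - 8) · 14 = 49.
Change in producer surplus = 49 - 576 = -527.

-527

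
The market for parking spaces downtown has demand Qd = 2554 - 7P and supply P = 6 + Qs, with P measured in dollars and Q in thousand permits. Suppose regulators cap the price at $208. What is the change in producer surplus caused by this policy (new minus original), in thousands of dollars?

-28896

Rearranging supply gives Qs = P - 6. Equilibrium: 2554 - 7P = P - 6, so 2560 = 8P and P* = 320, Q* = 314.
The ceiling of 208 is below the equilibrium price 320, so it binds.
At P = 208: Qd = 2554 - 7·208 = 1098 and Qs = 208 - 6 = 202.
Producer surplus without the control is ½ · (320 - 6) · 314 = 49298.
With the ceiling, producers sell 202 units at 208, so PS = ½ · (208 - 6) · 202 = 20402.
Change in producer surplus = 20402 - 49298 = -28896.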